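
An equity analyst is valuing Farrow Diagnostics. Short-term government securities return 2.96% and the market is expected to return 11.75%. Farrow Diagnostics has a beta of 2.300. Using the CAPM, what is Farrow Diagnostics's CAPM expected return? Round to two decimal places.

Market risk premium = E(R_m) − R_f = 11.75% − 2.96% = 8.79%
E(R) = R_f + β × MRP = 2.96% + 2.300 × 8.79% = 23.18%

23.18%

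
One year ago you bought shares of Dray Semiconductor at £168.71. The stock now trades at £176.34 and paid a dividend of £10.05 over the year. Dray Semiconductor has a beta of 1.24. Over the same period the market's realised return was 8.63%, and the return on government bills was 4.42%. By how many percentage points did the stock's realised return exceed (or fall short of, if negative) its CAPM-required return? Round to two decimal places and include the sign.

Realised HPR = (P1 + D1 − P0) / P0 = (176.34 + 10.05 − 168.71) / 168.71 = 17.68 / 168.71 = 10.4795%
MRP = 8.63% − 4.42% = 4.21%
CAPM required = R_f + β·MRP = 4.42% + 1.24 × 4.21% = 9.6404%
α = realised − required = 10.4795% − 9.6404% = +0.84%

+0.84%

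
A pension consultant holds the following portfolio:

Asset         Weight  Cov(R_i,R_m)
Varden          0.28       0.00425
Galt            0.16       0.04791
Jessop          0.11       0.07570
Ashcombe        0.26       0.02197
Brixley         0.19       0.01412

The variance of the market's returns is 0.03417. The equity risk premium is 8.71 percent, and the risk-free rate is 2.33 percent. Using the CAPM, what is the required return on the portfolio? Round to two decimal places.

β_Varden = 0.00425 / 0.03417 = 0.1244
β_Galt = 0.04791 / 0.03417 = 1.4021
β_Jessop = 0.07570 / 0.03417 = 2.2154
β_Ashcombe = 0.02197 / 0.03417 = 0.6430
β_Brixley = 0.01412 / 0.03417 = 0.4132
β_P = Σ w_i β_i = 0.28×0.1244 + 0.16×1.4021 + 0.11×2.2154 + 0.26×0.6430 + 0.19×0.4132 = 0.7486
E(R_P) = R_f + β_P × MRP = 2.33% + 0.7486 × 8.71% = 8.85%

8.85%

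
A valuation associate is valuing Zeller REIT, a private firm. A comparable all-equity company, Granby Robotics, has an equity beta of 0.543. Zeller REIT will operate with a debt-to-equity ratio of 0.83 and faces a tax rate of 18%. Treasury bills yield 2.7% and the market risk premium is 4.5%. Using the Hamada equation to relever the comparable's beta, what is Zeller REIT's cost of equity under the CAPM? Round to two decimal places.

6.81%

β_L = β_U × [1 + (1 − t)(D/E)] = 0.543 × [1 + (1 − 0.18) × 0.83]
    = 0.543 × [1 + 0.82 × 0.83] = 0.543 × 1.6806 = 0.9126
E(R) = R_f + β_L × MRP = 2.7% + 0.9126 × 4.5% = 6.81%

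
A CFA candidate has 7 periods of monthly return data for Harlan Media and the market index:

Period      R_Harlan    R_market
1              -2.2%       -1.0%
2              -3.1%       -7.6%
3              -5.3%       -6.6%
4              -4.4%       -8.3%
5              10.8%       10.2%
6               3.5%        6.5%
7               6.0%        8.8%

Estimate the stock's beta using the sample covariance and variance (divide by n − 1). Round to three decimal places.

Mean R_i = (-2.2 − 3.1 − 5.3 − 4.4 + 10.8 + 3.5 + 6.0) / 7 = 0.7571%
Mean R_m = (-1.0 − 7.6 − 6.6 − 8.3 + 10.2 + 6.5 + 8.8) / 7 = 0.2857%
Σ(R_i − R̄_i)(R_m − R̄_m) = 281.4557  ⇒  Cov = 281.4557 / 6 = 46.9093
Σ(R_m − R̄_m)² = 394.3686  ⇒  Var(R_m) = 394.3686 / 6 = 65.7281
β = Cov / Var(R_m) = 46.9093 / 65.7281 = 0.7137

0.714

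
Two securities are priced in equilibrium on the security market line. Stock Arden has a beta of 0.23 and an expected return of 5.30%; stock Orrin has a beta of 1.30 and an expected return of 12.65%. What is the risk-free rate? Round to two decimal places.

Both satisfy E(R) = R_f + β·MRP, so the slope of the SML is
MRP = (12.65% − 5.30%) / (1.30 − 0.23) = 7.35% / 1.07 = 6.8692%
R_f = E(R_Arden) − β_Arden·MRP = 5.30% − 0.23 × 6.8692% = 3.7201%

3.72%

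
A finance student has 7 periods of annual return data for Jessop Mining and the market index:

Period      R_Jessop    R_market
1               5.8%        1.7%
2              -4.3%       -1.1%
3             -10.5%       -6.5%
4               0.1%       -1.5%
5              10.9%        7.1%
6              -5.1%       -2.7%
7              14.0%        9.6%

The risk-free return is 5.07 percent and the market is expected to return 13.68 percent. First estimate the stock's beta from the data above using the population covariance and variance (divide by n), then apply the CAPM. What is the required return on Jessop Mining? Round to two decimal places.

Mean R_i = (5.8 − 4.3 − 10.5 + 0.1 + 10.9 − 5.1 + 14.0) / 7 = 1.5571%
Mean R_m = (1.7 − 1.1 − 6.5 − 1.5 + 7.1 − 2.7 + 9.6) / 7 = 0.9429%
Σ(R_i − R̄_i)(R_m − R̄_m) = 297.9729  ⇒  Cov = 297.9729 / 7 = 42.5676
Σ(R_m − R̄_m)² = 192.2371  ⇒  Var(R_m) = 192.2371 / 7 = 27.4624
β = Cov / Var(R_m) = 42.5676 / 27.4624 = 1.5500
MRP = 13.68% − 5.07% = 8.61%
E(R) = R_f + β × MRP = 5.07% + 1.5500 × 8.61% = 18.42%

18.42%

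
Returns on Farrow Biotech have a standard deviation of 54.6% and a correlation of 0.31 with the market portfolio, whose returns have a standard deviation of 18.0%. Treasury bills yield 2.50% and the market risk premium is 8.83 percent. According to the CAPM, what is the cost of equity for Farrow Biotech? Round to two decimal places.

β = ρ × σ_i / σ_m = 0.31 × 54.6% / 18.0% = 0.9403
E(R) = 2.50% + 0.9403 × 8.83% = 10.80%

10.80%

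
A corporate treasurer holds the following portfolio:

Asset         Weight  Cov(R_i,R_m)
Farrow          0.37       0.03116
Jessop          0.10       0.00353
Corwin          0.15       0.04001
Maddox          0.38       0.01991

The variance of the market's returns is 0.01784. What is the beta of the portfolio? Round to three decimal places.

1.427

β_Farrow = 0.03116 / 0.01784 = 1.7466
β_Jessop = 0.00353 / 0.01784 = 0.1979
β_Corwin = 0.04001 / 0.01784 = 2.2427
β_Maddox = 0.01991 / 0.01784 = 1.1160
β_P = Σ w_i β_i = 0.37×1.7466 + 0.10×0.1979 + 0.15×2.2427 + 0.38×1.1160 = 1.4265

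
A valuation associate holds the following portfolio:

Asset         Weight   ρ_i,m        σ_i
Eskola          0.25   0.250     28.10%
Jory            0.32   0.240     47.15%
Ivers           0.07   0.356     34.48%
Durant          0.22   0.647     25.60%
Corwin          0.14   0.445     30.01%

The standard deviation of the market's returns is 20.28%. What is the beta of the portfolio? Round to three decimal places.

β_Eskola = 0.250 × 28.10% / 20.28% = 0.3464
β_Jory = 0.240 × 47.15% / 20.28% = 0.5580
β_Ivers = 0.356 × 34.48% / 20.28% = 0.6053
β_Durant = 0.647 × 25.60% / 20.28% = 0.8167
β_Corwin = 0.445 × 30.01% / 20.28% = 0.6585
β_P = Σ w_i β_i = 0.25×0.3464 + 0.32×0.5580 + 0.07×0.6053 + 0.22×0.8167 + 0.14×0.6585 = 0.5794

0.579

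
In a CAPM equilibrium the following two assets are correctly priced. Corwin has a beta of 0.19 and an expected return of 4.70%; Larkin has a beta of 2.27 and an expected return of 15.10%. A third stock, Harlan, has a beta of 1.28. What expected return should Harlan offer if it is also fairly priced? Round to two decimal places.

MRP (SML slope) = (15.10% − 4.70%) / (2.27 − 0.19) = 10.40% / 2.08 = 5.0000%
R_f (intercept) = 4.70% − 0.19 × 5.0000% = 3.7500%
E(R_Harlan) = R_f + β × MRP = 3.7500% + 1.28 × 5.0000% = 10.15%

10.15%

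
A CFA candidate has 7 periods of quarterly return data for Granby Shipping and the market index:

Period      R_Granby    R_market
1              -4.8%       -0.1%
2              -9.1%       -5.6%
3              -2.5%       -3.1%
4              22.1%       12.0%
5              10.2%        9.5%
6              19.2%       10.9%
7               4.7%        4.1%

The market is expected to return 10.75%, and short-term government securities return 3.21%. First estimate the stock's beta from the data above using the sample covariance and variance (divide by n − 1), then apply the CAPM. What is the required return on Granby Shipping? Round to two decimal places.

15.53%

Mean R_i = (-4.8 − 9.1 − 2.5 + 22.1 + 10.2 + 19.2 + 4.7) / 7 = 5.6857%
Mean R_m = (-0.1 − 5.6 − 3.1 + 12.0 + 9.5 + 10.9 + 4.1) / 7 = 3.9571%
Σ(R_i − R̄_i)(R_m − R̄_m) = 492.3457  ⇒  Cov = 492.3457 / 6 = 82.0576
Σ(R_m − R̄_m)² = 301.2371  ⇒  Var(R_m) = 301.2371 / 6 = 50.2062
β = Cov / Var(R_m) = 82.0576 / 50.2062 = 1.6344
MRP = 10.75% − 3.21% = 7.54%
E(R) = R_f + β × MRP = 3.21% + 1.6344 × 7.54% = 15.53%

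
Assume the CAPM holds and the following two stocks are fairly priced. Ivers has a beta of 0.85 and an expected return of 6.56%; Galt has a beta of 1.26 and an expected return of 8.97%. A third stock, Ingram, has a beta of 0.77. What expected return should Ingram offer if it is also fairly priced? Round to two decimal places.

6.09%

MRP (SML slope) = (8.97% − 6.56%) / (1.26 − 0.85) = 2.41% / 0.41 = 5.8780%
R_f (intercept) = 6.56% − 0.85 × 5.8780% = 1.5637%
E(R_Ingram) = R_f + β × MRP = 1.5637% + 0.77 × 5.8780% = 6.09%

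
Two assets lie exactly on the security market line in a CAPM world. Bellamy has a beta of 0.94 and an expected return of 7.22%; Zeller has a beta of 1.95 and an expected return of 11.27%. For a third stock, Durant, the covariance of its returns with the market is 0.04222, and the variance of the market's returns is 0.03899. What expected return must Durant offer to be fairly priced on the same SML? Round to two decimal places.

MRP = (11.27% − 7.22%) / (1.95 − 0.94) = 4.0099%
R_f = 7.22% − 0.94 × 4.0099% = 3.4507%
β_Durant = Cov / Var(R_m) = 0.04222 / 0.03899 = 1.0828
E(R_Durant) = R_f + β × MRP = 3.4507% + 1.0828 × 4.0099% = 7.79%

7.79%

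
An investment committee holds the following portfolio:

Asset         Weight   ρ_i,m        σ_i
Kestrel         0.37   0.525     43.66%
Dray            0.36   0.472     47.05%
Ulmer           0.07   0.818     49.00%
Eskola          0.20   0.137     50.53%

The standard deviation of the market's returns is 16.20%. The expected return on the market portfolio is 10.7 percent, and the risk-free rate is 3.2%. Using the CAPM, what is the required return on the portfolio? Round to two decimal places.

12.77%

β_Kestrel = 0.525 × 43.66% / 16.20% = 1.4149
β_Dray = 0.472 × 47.05% / 16.20% = 1.3708
β_Ulmer = 0.818 × 49.00% / 16.20% = 2.4742
β_Eskola = 0.137 × 50.53% / 16.20% = 0.4273
β_P = Σ w_i β_i = 0.37×1.4149 + 0.36×1.3708 + 0.07×2.4742 + 0.20×0.4273 = 1.2757
MRP = 10.7% − 3.2% = 7.50%
E(R_P) = R_f + β_P × MRP = 3.2% + 1.2757 × 7.5% = 12.77%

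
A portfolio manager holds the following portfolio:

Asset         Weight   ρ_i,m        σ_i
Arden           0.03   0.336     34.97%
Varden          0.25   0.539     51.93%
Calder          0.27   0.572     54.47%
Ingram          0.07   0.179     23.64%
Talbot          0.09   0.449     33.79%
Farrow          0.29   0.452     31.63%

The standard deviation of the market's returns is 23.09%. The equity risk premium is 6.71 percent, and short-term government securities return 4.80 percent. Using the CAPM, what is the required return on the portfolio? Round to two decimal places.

β_Arden = 0.336 × 34.97% / 23.09% = 0.5089
β_Varden = 0.539 × 51.93% / 23.09% = 1.2122
β_Calder = 0.572 × 54.47% / 23.09% = 1.3494
β_Ingram = 0.179 × 23.64% / 23.09% = 0.1833
β_Talbot = 0.449 × 33.79% / 23.09% = 0.6571
β_Farrow = 0.452 × 31.63% / 23.09% = 0.6192
β_P = Σ w_i β_i = 0.03×0.5089 + 0.25×1.2122 + 0.27×1.3494 + 0.07×0.1833 + 0.09×0.6571 + 0.29×0.6192 = 0.9342
E(R_P) = R_f + β_P × MRP = 4.80% + 0.9342 × 6.71% = 11.07%

11.07%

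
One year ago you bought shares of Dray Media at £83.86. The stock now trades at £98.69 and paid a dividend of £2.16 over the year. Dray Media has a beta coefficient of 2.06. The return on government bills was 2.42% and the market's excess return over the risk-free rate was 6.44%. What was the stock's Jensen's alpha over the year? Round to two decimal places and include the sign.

Realised HPR = (P1 + D1 − P0) / P0 = (98.69 + 2.16 − 83.86) / 83.86 = 16.99 / 83.86 = 20.2600%
CAPM required = R_f + β·MRP = 2.42% + 2.06 × 6.44% = 15.6864%
α = realised − required = 20.2600% − 15.6864% = +4.57%

+4.57%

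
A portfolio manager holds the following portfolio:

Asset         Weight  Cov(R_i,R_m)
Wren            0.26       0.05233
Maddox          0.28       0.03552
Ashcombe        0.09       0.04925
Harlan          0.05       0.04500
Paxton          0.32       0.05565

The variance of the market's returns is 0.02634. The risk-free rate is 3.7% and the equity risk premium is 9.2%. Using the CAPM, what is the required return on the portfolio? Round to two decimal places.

β_Wren = 0.05233 / 0.02634 = 1.9867
β_Maddox = 0.03552 / 0.02634 = 1.3485
β_Ashcombe = 0.04925 / 0.02634 = 1.8698
β_Harlan = 0.04500 / 0.02634 = 1.7084
β_Paxton = 0.05565 / 0.02634 = 2.1128
β_P = Σ w_i β_i = 0.26×1.9867 + 0.28×1.3485 + 0.09×1.8698 + 0.05×1.7084 + 0.32×2.1128 = 1.8239
E(R_P) = R_f + β_P × MRP = 3.7% + 1.8239 × 9.2% = 20.48%

20.48%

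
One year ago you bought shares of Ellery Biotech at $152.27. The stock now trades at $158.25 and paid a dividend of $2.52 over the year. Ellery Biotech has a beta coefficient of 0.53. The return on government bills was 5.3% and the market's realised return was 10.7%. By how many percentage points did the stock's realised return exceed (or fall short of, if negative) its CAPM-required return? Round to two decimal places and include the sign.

Realised HPR = (P1 + D1 − P0) / P0 = (158.25 + 2.52 − 152.27) / 152.27 = 8.50 / 152.27 = 5.5822%
MRP = 10.7% − 5.3% = 5.40%
CAPM required = R_f + β·MRP = 5.3% + 0.53 × 5.4% = 8.1620%
α = realised − required = 5.5822% − 8.1620% = -2.58%

-2.58%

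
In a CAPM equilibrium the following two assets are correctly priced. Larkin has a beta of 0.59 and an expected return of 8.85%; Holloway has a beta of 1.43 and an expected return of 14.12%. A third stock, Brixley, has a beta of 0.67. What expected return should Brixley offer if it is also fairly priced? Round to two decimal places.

MRP (SML slope) = (14.12% − 8.85%) / (1.43 − 0.59) = 5.27% / 0.84 = 6.2738%
R_f (intercept) = 8.85% − 0.59 × 6.2738% = 5.1485%
E(R_Brixley) = R_f + β × MRP = 5.1485% + 0.67 × 6.2738% = 9.35%

9.35%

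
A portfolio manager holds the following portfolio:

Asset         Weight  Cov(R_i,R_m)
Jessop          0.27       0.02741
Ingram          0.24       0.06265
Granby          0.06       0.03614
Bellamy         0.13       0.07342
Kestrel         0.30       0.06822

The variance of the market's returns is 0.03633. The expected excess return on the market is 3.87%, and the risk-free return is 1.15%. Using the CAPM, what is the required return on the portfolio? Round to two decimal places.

β_Jessop = 0.02741 / 0.03633 = 0.7545
β_Ingram = 0.06265 / 0.03633 = 1.7245
β_Granby = 0.03614 / 0.03633 = 0.9948
β_Bellamy = 0.07342 / 0.03633 = 2.0209
β_Kestrel = 0.06822 / 0.03633 = 1.8778
β_P = Σ w_i β_i = 0.27×0.7545 + 0.24×1.7245 + 0.06×0.9948 + 0.13×2.0209 + 0.30×1.8778 = 1.5033
E(R_P) = R_f + β_P × MRP = 1.15% + 1.5033 × 3.87% = 6.97%

6.97%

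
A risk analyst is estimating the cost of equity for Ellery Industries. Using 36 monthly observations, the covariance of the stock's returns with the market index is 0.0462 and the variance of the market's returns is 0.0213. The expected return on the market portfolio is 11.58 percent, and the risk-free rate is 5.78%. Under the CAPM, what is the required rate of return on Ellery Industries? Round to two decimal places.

β = Cov(R_i, R_m) / Var(R_m) = 0.0462 / 0.0213 = 2.1690
MRP = 11.58% − 5.78% = 5.80%
E(R) = R_f + β × MRP = 5.78% + 2.1690 × 5.80% = 18.36%

18.36%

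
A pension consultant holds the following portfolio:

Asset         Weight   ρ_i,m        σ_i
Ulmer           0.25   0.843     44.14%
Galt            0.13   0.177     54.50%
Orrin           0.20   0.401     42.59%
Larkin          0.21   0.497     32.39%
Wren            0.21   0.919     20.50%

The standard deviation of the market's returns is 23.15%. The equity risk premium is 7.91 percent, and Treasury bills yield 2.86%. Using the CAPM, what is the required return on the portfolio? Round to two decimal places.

β_Ulmer = 0.843 × 44.14% / 23.15% = 1.6073
β_Galt = 0.177 × 54.50% / 23.15% = 0.4167
β_Orrin = 0.401 × 42.59% / 23.15% = 0.7377
β_Larkin = 0.497 × 32.39% / 23.15% = 0.6954
β_Wren = 0.919 × 20.50% / 23.15% = 0.8138
β_P = Σ w_i β_i = 0.25×1.6073 + 0.13×0.4167 + 0.20×0.7377 + 0.21×0.6954 + 0.21×0.8138 = 0.9205
E(R_P) = R_f + β_P × MRP = 2.86% + 0.9205 × 7.91% = 10.14%

10.14%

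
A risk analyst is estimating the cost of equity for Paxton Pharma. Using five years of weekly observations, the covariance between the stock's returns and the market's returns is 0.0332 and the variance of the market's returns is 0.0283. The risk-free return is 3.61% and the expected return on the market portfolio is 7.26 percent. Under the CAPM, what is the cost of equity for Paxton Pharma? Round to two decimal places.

7.89%

β = Cov(R_i, R_m) / Var(R_m) = 0.0332 / 0.0283 = 1.1731
MRP = 7.26% − 3.61% = 3.65%
E(R) = R_f + β × MRP = 3.61% + 1.1731 × 3.65% = 7.89%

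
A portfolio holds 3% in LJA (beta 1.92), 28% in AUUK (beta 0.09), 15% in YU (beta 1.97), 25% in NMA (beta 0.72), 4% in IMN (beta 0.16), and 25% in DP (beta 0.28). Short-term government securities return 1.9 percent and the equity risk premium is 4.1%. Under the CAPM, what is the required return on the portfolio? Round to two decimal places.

4.50%

β_P = Σ w_i β_i = 0.03×1.92 + 0.28×0.09 + 0.15×1.97 + 0.25×0.72 + 0.04×0.16 + 0.25×0.28 = 0.6347
E(R_P) = R_f + β_P × MRP = 1.9% + 0.6347 × 4.1% = 4.50%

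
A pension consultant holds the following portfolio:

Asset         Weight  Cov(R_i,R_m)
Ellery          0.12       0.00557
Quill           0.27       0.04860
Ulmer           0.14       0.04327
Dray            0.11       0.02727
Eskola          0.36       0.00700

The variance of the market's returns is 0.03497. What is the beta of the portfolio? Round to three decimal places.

0.725

β_Ellery = 0.00557 / 0.03497 = 0.1593
β_Quill = 0.04860 / 0.03497 = 1.3898
β_Ulmer = 0.04327 / 0.03497 = 1.2373
β_Dray = 0.02727 / 0.03497 = 0.7798
β_Eskola = 0.00700 / 0.03497 = 0.2002
β_P = Σ w_i β_i = 0.12×0.1593 + 0.27×1.3898 + 0.14×1.2373 + 0.11×0.7798 + 0.36×0.2002 = 0.7254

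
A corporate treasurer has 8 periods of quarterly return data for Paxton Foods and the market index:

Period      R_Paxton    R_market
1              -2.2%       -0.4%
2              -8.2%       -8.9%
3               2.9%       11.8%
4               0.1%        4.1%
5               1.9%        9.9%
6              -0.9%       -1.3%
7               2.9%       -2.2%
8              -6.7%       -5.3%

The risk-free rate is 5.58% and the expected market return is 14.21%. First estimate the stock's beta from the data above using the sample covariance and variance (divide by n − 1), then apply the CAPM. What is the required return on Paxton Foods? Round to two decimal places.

Mean R_i = (-2.2 − 8.2 + 2.9 + 0.1 + 1.9 − 0.9 + 2.9 − 6.7) / 8 = -1.2750%
Mean R_m = (-0.4 − 8.9 + 11.8 + 4.1 + 9.9 − 1.3 − 2.2 − 5.3) / 8 = 0.9625%
Σ(R_i − R̄_i)(R_m − R̄_m) = 167.4175  ⇒  Cov = 167.4175 / 7 = 23.9168
Σ(R_m − R̄_m)² = 360.6388  ⇒  Var(R_m) = 360.6388 / 7 = 51.5198
β = Cov / Var(R_m) = 23.9168 / 51.5198 = 0.4642
MRP = 14.21% − 5.58% = 8.63%
E(R) = R_f + β × MRP = 5.58% + 0.4642 × 8.63% = 9.59%

9.59%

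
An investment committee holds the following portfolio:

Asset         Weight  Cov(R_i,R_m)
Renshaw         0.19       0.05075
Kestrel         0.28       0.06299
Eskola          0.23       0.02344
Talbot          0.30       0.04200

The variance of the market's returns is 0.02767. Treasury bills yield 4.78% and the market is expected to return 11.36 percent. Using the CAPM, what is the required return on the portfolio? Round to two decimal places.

15.55%

β_Renshaw = 0.05075 / 0.02767 = 1.8341
β_Kestrel = 0.06299 / 0.02767 = 2.2765
β_Eskola = 0.02344 / 0.02767 = 0.8471
β_Talbot = 0.04200 / 0.02767 = 1.5179
β_P = Σ w_i β_i = 0.19×1.8341 + 0.28×2.2765 + 0.23×0.8471 + 0.30×1.5179 = 1.6361
MRP = 11.36% − 4.78% = 6.58%
E(R_P) = R_f + β_P × MRP = 4.78% + 1.6361 × 6.58% = 15.55%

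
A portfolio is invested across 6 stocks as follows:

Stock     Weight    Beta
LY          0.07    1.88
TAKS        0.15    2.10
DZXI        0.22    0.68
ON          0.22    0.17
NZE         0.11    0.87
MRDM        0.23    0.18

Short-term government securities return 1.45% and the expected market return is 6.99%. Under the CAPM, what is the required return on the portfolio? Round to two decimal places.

β_P = Σ w_i β_i = 0.07×1.88 + 0.15×2.10 + 0.22×0.68 + 0.22×0.17 + 0.11×0.87 + 0.23×0.18 = 0.7707
MRP = 6.99% − 1.45% = 5.54%
E(R_P) = R_f + β_P × MRP = 1.45% + 0.7707 × 5.54% = 5.72%

5.72%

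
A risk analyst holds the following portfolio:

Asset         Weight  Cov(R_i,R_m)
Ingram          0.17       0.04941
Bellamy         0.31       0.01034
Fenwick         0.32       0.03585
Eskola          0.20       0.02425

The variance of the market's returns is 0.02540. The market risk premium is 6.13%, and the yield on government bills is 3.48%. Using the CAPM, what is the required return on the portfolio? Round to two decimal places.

β_Ingram = 0.04941 / 0.02540 = 1.9453
β_Bellamy = 0.01034 / 0.02540 = 0.4071
β_Fenwick = 0.03585 / 0.02540 = 1.4114
β_Eskola = 0.02425 / 0.02540 = 0.9547
β_P = Σ w_i β_i = 0.17×1.9453 + 0.31×0.4071 + 0.32×1.4114 + 0.20×0.9547 = 1.0995
E(R_P) = R_f + β_P × MRP = 3.48% + 1.0995 × 6.13% = 10.22%

10.22%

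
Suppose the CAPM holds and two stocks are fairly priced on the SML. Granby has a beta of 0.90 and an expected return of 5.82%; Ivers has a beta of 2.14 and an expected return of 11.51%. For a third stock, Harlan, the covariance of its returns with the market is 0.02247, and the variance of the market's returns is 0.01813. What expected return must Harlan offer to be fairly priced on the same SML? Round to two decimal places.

MRP = (11.51% − 5.82%) / (2.14 − 0.90) = 4.5887%
R_f = 5.82% − 0.90 × 4.5887% = 1.6902%
β_Harlan = Cov / Var(R_m) = 0.02247 / 0.01813 = 1.2394
E(R_Harlan) = R_f + β × MRP = 1.6902% + 1.2394 × 4.5887% = 7.38%

7.38%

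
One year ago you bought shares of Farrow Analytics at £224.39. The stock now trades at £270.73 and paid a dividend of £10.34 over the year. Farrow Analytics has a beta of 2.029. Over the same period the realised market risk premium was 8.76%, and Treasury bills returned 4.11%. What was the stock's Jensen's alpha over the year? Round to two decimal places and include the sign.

Realised HPR = (P1 + D1 − P0) / P0 = (270.73 + 10.34 − 224.39) / 224.39 = 56.68 / 224.39 = 25.2596%
CAPM required = R_f + β·MRP = 4.11% + 2.029 × 8.76% = 21.88404%
α = realised − required = 25.2596% − 21.88404% = +3.38%

+3.38%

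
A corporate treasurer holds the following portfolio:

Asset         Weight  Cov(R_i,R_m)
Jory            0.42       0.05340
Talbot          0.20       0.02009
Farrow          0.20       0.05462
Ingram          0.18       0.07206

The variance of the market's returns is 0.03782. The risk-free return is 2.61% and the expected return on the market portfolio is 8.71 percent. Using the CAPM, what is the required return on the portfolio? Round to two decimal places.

10.73%

β_Jory = 0.05340 / 0.03782 = 1.4120
β_Talbot = 0.02009 / 0.03782 = 0.5312
β_Farrow = 0.05462 / 0.03782 = 1.4442
β_Ingram = 0.07206 / 0.03782 = 1.9053
β_P = Σ w_i β_i = 0.42×1.4120 + 0.20×0.5312 + 0.20×1.4442 + 0.18×1.9053 = 1.3311
MRP = 8.71% − 2.61% = 6.10%
E(R_P) = R_f + β_P × MRP = 2.61% + 1.3311 × 6.10% = 10.73%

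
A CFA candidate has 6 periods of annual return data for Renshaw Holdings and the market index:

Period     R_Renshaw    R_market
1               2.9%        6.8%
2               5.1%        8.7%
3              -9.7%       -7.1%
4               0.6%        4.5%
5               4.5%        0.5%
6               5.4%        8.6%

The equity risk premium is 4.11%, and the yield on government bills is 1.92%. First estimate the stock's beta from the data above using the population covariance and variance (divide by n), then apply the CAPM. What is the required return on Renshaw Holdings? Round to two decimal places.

5.28%

Mean R_i = (2.9 + 5.1 − 9.7 + 0.6 + 4.5 + 5.4) / 6 = 1.4667%
Mean R_m = (6.8 + 8.7 − 7.1 + 4.5 + 0.5 + 8.6) / 6 = 3.6667%
Σ(R_i − R̄_i)(R_m − R̄_m) = 152.0833  ⇒  Cov = 152.0833 / 6 = 25.3472
Σ(R_m − R̄_m)² = 186.1333  ⇒  Var(R_m) = 186.1333 / 6 = 31.0222
β = Cov / Var(R_m) = 25.3472 / 31.0222 = 0.8171
E(R) = R_f + β × MRP = 1.92% + 0.8171 × 4.11% = 5.28%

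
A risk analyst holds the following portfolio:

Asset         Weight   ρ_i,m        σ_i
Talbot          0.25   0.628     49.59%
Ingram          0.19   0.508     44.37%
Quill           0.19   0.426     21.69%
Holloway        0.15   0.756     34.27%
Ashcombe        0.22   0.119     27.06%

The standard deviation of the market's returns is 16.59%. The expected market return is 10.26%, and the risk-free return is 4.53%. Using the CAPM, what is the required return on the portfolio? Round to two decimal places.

β_Talbot = 0.628 × 49.59% / 16.59% = 1.8772
β_Ingram = 0.508 × 44.37% / 16.59% = 1.3586
β_Quill = 0.426 × 21.69% / 16.59% = 0.5570
β_Holloway = 0.756 × 34.27% / 16.59% = 1.5617
β_Ashcombe = 0.119 × 27.06% / 16.59% = 0.1941
β_P = Σ w_i β_i = 0.25×1.8772 + 0.19×1.3586 + 0.19×0.5570 + 0.15×1.5617 + 0.22×0.1941 = 1.1102
MRP = 10.26% − 4.53% = 5.73%
E(R_P) = R_f + β_P × MRP = 4.53% + 1.1102 × 5.73% = 10.89%

10.89%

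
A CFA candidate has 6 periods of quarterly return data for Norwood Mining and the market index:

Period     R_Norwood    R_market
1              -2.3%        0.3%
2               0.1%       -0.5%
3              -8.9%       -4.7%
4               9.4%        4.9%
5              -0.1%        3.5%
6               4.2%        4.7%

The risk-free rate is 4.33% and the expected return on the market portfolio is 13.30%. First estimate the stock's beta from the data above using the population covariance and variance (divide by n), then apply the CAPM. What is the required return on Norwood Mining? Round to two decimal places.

Mean R_i = (-2.3 + 0.1 − 8.9 + 9.4 − 0.1 + 4.2) / 6 = 0.4000%
Mean R_m = (0.3 − 0.5 − 4.7 + 4.9 + 3.5 + 4.7) / 6 = 1.3667%
Σ(R_i − R̄_i)(R_m − R̄_m) = 103.2600  ⇒  Cov = 103.2600 / 6 = 17.2100
Σ(R_m − R̄_m)² = 69.5733  ⇒  Var(R_m) = 69.5733 / 6 = 11.5956
β = Cov / Var(R_m) = 17.2100 / 11.5956 = 1.4842
MRP = 13.30% − 4.33% = 8.97%
E(R) = R_f + β × MRP = 4.33% + 1.4842 × 8.97% = 17.64%

17.64%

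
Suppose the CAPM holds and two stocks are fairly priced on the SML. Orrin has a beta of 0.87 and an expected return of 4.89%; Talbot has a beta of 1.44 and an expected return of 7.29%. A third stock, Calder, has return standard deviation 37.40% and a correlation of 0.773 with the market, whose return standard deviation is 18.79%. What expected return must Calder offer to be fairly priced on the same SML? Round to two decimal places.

MRP = (7.29% − 4.89%) / (1.44 − 0.87) = 4.2105%
R_f = 4.89% − 0.87 × 4.2105% = 1.2269%
β_Calder = ρ·σ_i/σ_m = 0.773 × 37.40 / 18.79 = 1.5386
E(R_Calder) = R_f + β × MRP = 1.2269% + 1.5386 × 4.2105% = 7.71%

7.71%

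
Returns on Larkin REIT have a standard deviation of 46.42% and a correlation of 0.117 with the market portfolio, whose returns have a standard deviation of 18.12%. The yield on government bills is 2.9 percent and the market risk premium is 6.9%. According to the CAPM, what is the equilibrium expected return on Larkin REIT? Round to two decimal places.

β = ρ × σ_i / σ_m = 0.117 × 46.42% / 18.12% = 0.2997
E(R) = 2.9% + 0.2997 × 6.9% = 4.97%

4.97%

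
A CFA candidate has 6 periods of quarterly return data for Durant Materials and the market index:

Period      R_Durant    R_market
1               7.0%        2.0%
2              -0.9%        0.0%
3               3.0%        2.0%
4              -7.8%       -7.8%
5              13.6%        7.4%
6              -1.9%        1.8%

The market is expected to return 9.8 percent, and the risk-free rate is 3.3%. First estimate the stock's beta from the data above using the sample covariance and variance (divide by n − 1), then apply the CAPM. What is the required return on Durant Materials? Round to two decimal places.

12.16%

Mean R_i = (7.0 − 0.9 + 3.0 − 7.8 + 13.6 − 1.9) / 6 = 2.1667%
Mean R_m = (2.0 + 0.0 + 2.0 − 7.8 + 7.4 + 1.8) / 6 = 0.9000%
Σ(R_i − R̄_i)(R_m − R̄_m) = 166.3600  ⇒  Cov = 166.3600 / 5 = 33.2720
Σ(R_m − R̄_m)² = 121.9800  ⇒  Var(R_m) = 121.9800 / 5 = 24.3960
β = Cov / Var(R_m) = 33.2720 / 24.3960 = 1.3638
MRP = 9.8% − 3.3% = 6.50%
E(R) = R_f + β × MRP = 3.3% + 1.3638 × 6.5% = 12.16%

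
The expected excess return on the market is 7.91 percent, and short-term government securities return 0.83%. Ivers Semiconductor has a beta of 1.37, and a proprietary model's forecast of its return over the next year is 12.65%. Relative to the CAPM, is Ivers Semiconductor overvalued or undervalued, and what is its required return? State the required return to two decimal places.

Required return = R_f + β·MRP = 0.83% + 1.37 × 7.91% = 11.67%
Forecast 12.65% > required 11.67% → the stock plots above the SML → undervalued.

Undervalued; required return 11.67%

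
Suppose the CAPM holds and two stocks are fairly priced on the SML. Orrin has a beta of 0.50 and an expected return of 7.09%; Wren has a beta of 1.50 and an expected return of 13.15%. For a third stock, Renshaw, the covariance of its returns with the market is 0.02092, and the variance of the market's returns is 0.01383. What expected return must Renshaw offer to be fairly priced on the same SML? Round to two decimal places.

13.23%

MRP = (13.15% − 7.09%) / (1.50 − 0.50) = 6.0600%
R_f = 7.09% − 0.50 × 6.0600% = 4.0600%
β_Renshaw = Cov / Var(R_m) = 0.02092 / 0.01383 = 1.5127
E(R_Renshaw) = R_f + β × MRP = 4.0600% + 1.5127 × 6.0600% = 13.23%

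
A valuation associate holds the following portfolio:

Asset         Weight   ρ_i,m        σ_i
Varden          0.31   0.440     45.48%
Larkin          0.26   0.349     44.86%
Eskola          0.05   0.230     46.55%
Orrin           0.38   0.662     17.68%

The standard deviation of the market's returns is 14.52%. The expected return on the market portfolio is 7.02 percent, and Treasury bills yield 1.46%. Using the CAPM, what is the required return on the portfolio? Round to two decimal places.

β_Varden = 0.440 × 45.48% / 14.52% = 1.3782
β_Larkin = 0.349 × 44.86% / 14.52% = 1.0782
β_Eskola = 0.230 × 46.55% / 14.52% = 0.7374
β_Orrin = 0.662 × 17.68% / 14.52% = 0.8061
β_P = Σ w_i β_i = 0.31×1.3782 + 0.26×1.0782 + 0.05×0.7374 + 0.38×0.8061 = 1.0508
MRP = 7.02% − 1.46% = 5.56%
E(R_P) = R_f + β_P × MRP = 1.46% + 1.0508 × 5.56% = 7.30%

7.30%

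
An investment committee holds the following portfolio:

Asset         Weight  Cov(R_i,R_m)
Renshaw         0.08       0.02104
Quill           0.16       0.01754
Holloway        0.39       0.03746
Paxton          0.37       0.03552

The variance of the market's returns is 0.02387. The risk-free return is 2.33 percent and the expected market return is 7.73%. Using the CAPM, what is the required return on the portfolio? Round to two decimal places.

9.62%

β_Renshaw = 0.02104 / 0.02387 = 0.8814
β_Quill = 0.01754 / 0.02387 = 0.7348
β_Holloway = 0.03746 / 0.02387 = 1.5693
β_Paxton = 0.03552 / 0.02387 = 1.4881
β_P = Σ w_i β_i = 0.08×0.8814 + 0.16×0.7348 + 0.39×1.5693 + 0.37×1.4881 = 1.3507
MRP = 7.73% − 2.33% = 5.40%
E(R_P) = R_f + β_P × MRP = 2.33% + 1.3507 × 5.40% = 9.62%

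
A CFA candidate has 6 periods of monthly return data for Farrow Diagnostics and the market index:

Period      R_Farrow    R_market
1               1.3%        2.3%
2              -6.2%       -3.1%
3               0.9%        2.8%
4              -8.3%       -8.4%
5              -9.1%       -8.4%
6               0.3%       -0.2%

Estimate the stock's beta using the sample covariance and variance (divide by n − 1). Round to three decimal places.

0.934

Mean R_i = (1.3 − 6.2 + 0.9 − 8.3 − 9.1 + 0.3) / 6 = -3.5167%
Mean R_m = (2.3 − 3.1 + 2.8 − 8.4 − 8.4 − 0.2) / 6 = -2.5000%
Σ(R_i − R̄_i)(R_m − R̄_m) = 118.0800  ⇒  Cov = 118.0800 / 5 = 23.6160
Σ(R_m − R̄_m)² = 126.4000  ⇒  Var(R_m) = 126.4000 / 5 = 25.2800
β = Cov / Var(R_m) = 23.6160 / 25.2800 = 0.9342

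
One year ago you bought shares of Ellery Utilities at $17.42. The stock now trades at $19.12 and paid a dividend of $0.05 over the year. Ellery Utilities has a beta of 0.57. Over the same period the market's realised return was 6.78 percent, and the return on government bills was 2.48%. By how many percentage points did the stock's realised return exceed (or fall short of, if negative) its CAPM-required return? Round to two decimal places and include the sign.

+5.11%

Realised HPR = (P1 + D1 − P0) / P0 = (19.12 + 0.05 − 17.42) / 17.42 = 1.75 / 17.42 = 10.0459%
MRP = 6.78% − 2.48% = 4.30%
CAPM required = R_f + β·MRP = 2.48% + 0.57 × 4.30% = 4.9310%
α = realised − required = 10.0459% − 4.9310% = +5.11%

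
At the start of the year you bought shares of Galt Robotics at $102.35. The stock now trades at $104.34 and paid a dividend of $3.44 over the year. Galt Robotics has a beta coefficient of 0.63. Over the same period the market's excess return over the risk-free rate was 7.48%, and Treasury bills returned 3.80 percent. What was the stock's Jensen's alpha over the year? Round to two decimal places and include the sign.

-3.21%

Realised HPR = (P1 + D1 − P0) / P0 = (104.34 + 3.44 − 102.35) / 102.35 = 5.43 / 102.35 = 5.3053%
CAPM required = R_f + β·MRP = 3.80% + 0.63 × 7.48% = 8.5124%
α = realised − required = 5.3053% − 8.5124% = -3.21%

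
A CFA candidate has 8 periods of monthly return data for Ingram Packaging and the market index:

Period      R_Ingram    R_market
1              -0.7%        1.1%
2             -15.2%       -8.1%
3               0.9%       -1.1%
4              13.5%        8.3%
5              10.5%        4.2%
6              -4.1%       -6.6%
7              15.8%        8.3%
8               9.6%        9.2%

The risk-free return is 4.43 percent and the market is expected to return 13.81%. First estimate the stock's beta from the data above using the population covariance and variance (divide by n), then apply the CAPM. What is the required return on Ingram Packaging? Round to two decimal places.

17.99%

Mean R_i = (-0.7 − 15.2 + 0.9 + 13.5 + 10.5 − 4.1 + 15.8 + 9.6) / 8 = 3.7875%
Mean R_m = (1.1 − 8.1 − 1.1 + 8.3 + 4.2 − 6.6 + 8.3 + 9.2) / 8 = 1.9125%
Σ(R_i − R̄_i)(R_m − R̄_m) = 466.0813  ⇒  Cov = 466.0813 / 8 = 58.2602
Σ(R_m − R̄_m)² = 322.3888  ⇒  Var(R_m) = 322.3888 / 8 = 40.2986
β = Cov / Var(R_m) = 58.2602 / 40.2986 = 1.4457
MRP = 13.81% − 4.43% = 9.38%
E(R) = R_f + β × MRP = 4.43% + 1.4457 × 9.38% = 17.99%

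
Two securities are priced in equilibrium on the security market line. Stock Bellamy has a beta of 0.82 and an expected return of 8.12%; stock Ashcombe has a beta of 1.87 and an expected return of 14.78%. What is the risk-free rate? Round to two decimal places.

2.92%

Both satisfy E(R) = R_f + β·MRP, so the slope of the SML is
MRP = (14.78% − 8.12%) / (1.87 − 0.82) = 6.66% / 1.05 = 6.3429%
R_f = E(R_Bellamy) − β_Bellamy·MRP = 8.12% − 0.82 × 6.3429% = 2.9188%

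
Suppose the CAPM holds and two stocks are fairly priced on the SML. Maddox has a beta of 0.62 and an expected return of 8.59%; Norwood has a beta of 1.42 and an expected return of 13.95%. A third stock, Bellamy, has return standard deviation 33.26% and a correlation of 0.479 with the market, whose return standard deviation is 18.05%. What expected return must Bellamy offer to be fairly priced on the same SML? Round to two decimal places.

MRP = (13.95% − 8.59%) / (1.42 − 0.62) = 6.7000%
R_f = 8.59% − 0.62 × 6.7000% = 4.4360%
β_Bellamy = ρ·σ_i/σ_m = 0.479 × 33.26 / 18.05 = 0.8826
E(R_Bellamy) = R_f + β × MRP = 4.4360% + 0.8826 × 6.7000% = 10.35%

10.35%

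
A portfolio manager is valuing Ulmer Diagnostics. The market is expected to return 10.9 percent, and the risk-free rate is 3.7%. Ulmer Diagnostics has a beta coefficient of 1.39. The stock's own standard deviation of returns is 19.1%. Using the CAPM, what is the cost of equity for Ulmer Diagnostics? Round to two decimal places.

Market risk premium = E(R_m) − R_f = 10.9% − 3.7% = 7.20%
E(R) = R_f + β × MRP = 3.7% + 1.39 × 7.2% = 13.71%

13.71%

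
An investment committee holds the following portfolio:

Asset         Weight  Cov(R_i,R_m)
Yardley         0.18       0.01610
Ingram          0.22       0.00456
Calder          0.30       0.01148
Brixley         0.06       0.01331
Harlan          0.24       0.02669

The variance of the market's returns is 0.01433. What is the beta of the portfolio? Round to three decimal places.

β_Yardley = 0.01610 / 0.01433 = 1.1235
β_Ingram = 0.00456 / 0.01433 = 0.3182
β_Calder = 0.01148 / 0.01433 = 0.8011
β_Brixley = 0.01331 / 0.01433 = 0.9288
β_Harlan = 0.02669 / 0.01433 = 1.8625
β_P = Σ w_i β_i = 0.18×1.1235 + 0.22×0.3182 + 0.30×0.8011 + 0.06×0.9288 + 0.24×1.8625 = 1.0153

1.015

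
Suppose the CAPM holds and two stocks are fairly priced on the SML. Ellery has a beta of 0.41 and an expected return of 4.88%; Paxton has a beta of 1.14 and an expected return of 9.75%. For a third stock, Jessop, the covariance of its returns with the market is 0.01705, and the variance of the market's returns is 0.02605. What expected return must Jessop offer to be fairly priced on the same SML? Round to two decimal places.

6.51%

MRP = (9.75% − 4.88%) / (1.14 − 0.41) = 6.6712%
R_f = 4.88% − 0.41 × 6.6712% = 2.1448%
β_Jessop = Cov / Var(R_m) = 0.01705 / 0.02605 = 0.6545
E(R_Jessop) = R_f + β × MRP = 2.1448% + 0.6545 × 6.6712% = 6.51%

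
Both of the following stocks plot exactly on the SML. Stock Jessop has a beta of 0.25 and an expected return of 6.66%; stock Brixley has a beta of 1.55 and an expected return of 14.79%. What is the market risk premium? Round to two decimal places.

Both satisfy E(R) = R_f + β·MRP, so the slope of the SML is
MRP = (14.79% − 6.66%) / (1.55 − 0.25) = 8.13% / 1.30 = 6.2538%

6.25%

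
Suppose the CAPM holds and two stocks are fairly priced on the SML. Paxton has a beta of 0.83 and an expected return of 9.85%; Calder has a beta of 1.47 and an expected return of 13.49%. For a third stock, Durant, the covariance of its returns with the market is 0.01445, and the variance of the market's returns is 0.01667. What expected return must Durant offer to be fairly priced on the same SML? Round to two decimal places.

10.06%

MRP = (13.49% − 9.85%) / (1.47 − 0.83) = 5.6875%
R_f = 9.85% − 0.83 × 5.6875% = 5.1294%
β_Durant = Cov / Var(R_m) = 0.01445 / 0.01667 = 0.8668
E(R_Durant) = R_f + β × MRP = 5.1294% + 0.8668 × 5.6875% = 10.06%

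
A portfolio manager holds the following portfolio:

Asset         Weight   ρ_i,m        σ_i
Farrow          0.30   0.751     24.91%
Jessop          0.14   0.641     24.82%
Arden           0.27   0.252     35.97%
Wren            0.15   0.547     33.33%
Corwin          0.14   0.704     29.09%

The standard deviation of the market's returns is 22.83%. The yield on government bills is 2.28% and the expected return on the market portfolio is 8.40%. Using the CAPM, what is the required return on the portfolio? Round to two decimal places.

6.54%

β_Farrow = 0.751 × 24.91% / 22.83% = 0.8194
β_Jessop = 0.641 × 24.82% / 22.83% = 0.6969
β_Arden = 0.252 × 35.97% / 22.83% = 0.3970
β_Wren = 0.547 × 33.33% / 22.83% = 0.7986
β_Corwin = 0.704 × 29.09% / 22.83% = 0.8970
β_P = Σ w_i β_i = 0.30×0.8194 + 0.14×0.6969 + 0.27×0.3970 + 0.15×0.7986 + 0.14×0.8970 = 0.6959
MRP = 8.40% − 2.28% = 6.12%
E(R_P) = R_f + β_P × MRP = 2.28% + 0.6959 × 6.12% = 6.54%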